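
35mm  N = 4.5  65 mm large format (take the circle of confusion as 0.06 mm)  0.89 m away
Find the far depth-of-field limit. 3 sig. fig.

Hyperfocal distance H = f²/(N·c) + f = 35²/(4.5 × 0.06) + 35 = 1225/0.27 + 35 ≈ 4572.0 mm ≈ 4.572 m.
Far limit Df = s·(H − f)/(H − s) = 890 × (4572.0 − 35) / (4572.0 − 890) = 890 × 4537.0 / 3682.0 ≈ 1096.7 mm ≈ 1.10 m.

1.10 m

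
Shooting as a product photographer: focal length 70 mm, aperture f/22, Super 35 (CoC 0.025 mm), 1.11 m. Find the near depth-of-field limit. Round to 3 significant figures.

Hyperfocal distance H = f²/(N·c) + f = 70²/(22 × 0.025) + 70 = 4900/0.55 + 70 ≈ 8979.1 mm ≈ 8.979 m.
Near limit Dn = s·(H − f)/(H + s − 2f) = 1110 × (8979.1 − 70) / (8979.1 + 1110 − 2 × 70) = 1110 × 8909.1 / 9949.1 ≈ 993.97 mm ≈ 0.994 m.

0.994 m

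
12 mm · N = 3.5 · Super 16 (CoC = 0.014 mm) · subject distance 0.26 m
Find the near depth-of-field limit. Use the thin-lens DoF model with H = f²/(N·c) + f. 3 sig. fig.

240 mm

Hyperfocal distance H = f²/(N·c) + f = 12²/(3.5 × 0.014) + 12 = 144/0.049 + 12 ≈ 2950.8 mm ≈ 2.951 m.
Near limit Dn = s·(H − f)/(H + s − 2f) = 260 × (2950.8 − 12) / (2950.8 + 260 − 2 × 12) = 260 × 2938.8 / 3186.8 ≈ 239.77 mm.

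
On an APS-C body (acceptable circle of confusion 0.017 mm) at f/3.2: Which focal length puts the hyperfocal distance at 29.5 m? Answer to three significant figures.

From H = f²/(N·c) + f, with f ≪ H: f ≈ √(H·N·c) = √(29500 × 3.2 × 0.017) = √1604.8 ≈ 40.06 mm.
Exact: f² + N·c·f − N·c·H = 0 ⇒ f = (−N·c + √((N·c)² + 4·N·c·H))/2 = (−0.0544 + √6419.2)/2 ≈ 40.033 mm ≈ 40.0 mm.

40.0 mm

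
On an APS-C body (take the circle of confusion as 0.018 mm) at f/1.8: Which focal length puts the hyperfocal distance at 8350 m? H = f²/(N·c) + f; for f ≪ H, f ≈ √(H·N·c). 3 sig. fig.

From H = f²/(N·c) + f, with f ≪ H: f ≈ √(H·N·c) = √(8350000 × 1.8 × 0.018) = √270540 ≈ 520.1 mm.
The +f correction barely moves this — solving exactly, f² + N·c·f − N·c·H = 0 ⇒ f = (−N·c + √((N·c)² + 4·N·c·H))/2 = (−0.0324 + √1082160)/2 ≈ 520.12 mm, so f ≈ 520 mm.

520 mm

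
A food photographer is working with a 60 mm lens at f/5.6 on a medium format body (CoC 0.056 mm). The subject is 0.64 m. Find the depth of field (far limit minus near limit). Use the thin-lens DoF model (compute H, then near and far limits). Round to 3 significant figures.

Hyperfocal distance H = f²/(N·c) + f = 60²/(5.6 × 0.056) + 60 = 3600/0.3136 + 60 ≈ 11539.6 mm ≈ 11.54 m.
Near limit Dn = s·(H − f)/(H + s − 2f) = 640 × (11539.6 − 60) / (11539.6 + 640 − 2 × 60) = 640 × 11479.6 / 12059.6 ≈ 609.220 mm.
Far limit Df = s·(H − f)/(H − s) = 640 × (11539.6 − 60) / (11539.6 − 640) = 640 × 11479.6 / 10899.6 ≈ 674.056 mm.
Depth of field = Df − Dn = 674.056 − 609.220 ≈ 64.836 mm.

64.8 mm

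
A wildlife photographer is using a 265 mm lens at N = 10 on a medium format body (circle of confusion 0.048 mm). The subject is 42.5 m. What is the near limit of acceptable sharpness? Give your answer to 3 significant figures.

Hyperfocal distance H = f²/(N·c) + f = 265²/(10 × 0.048) + 265 = 70225/0.48 + 265 ≈ 146567.1 mm ≈ 146.6 m.
Near limit Dn = s·(H − f)/(H + s − 2f) = 42500 × (146567.1 − 265) / (146567.1 + 42500 − 2 × 265) = 42500 × 146302.1 / 188537.1 ≈ 32979 mm ≈ 33.0 m.

33.0 m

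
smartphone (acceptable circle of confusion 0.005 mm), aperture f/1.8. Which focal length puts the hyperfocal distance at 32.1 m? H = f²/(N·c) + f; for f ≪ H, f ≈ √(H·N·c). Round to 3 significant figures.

From H = f²/(N·c) + f, with f ≪ H: f ≈ √(H·N·c) = √(32100 × 1.8 × 0.005) = √288.90 ≈ 17.00 mm.
The +f correction barely moves this — solving exactly, f² + N·c·f − N·c·H = 0 ⇒ f = (−N·c + √((N·c)² + 4·N·c·H))/2 = (−0.009 + √1155.6)/2 ≈ 16.993 mm, so f ≈ 17.0 mm.

17.0 mm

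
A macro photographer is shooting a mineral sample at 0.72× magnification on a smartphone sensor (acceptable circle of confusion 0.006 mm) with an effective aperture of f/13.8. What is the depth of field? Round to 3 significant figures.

At magnification m, DoF ≈ 2·N_eff·c/m² = 2 × 13.8 × 0.006 / 0.72² = 0.1656 / 0.5184 ≈ 0.319 mm.

0.319 mm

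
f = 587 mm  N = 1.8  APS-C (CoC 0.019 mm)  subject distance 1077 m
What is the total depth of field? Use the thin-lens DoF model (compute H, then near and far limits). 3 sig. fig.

Hyperfocal distance H = f²/(N·c) + f = 587²/(1.8 × 0.019) + 587 = 344569/0.0342 + 587 ≈ 10075704.0 mm ≈ 10076 m.
Near limit Dn = s·(H − f)/(H + s − 2f) = 1077000 × (10075704.0 − 587) / (10075704.0 + 1077000 − 2 × 587) = 1077000 × 10075117.0 / 11151530.0 ≈ 973041 mm.
Far limit Df = s·(H − f)/(H − s) = 1077000 × (10075704.0 − 587) / (10075704.0 − 1077000) = 1077000 × 10075117.0 / 8998704.0 ≈ 1205829 mm.
Depth of field = Df − Dn = 1205829 − 973041 ≈ 232788 mm ≈ 233 m.

233 m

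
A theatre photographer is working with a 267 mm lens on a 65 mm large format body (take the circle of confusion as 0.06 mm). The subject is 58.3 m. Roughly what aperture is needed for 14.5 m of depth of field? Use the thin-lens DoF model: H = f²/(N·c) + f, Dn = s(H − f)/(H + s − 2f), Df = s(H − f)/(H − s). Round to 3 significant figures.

f/2.51

Write h = H − f = f²/(N·c). The thin-lens limits are Dn = s·h/(h + (s−f)) and Df = s·h/(h − (s−f)), so DoF = Df − Dn = 2·s·(s−f)·h / (h² − (s−f)²).
That is a quadratic in h: DoF·h² − 2·s·(s−f)·h − DoF·(s−f)² = 0 ⇒ h = (s−f)·(s + √(s² + DoF²)) / DoF = 58033 × (58300 + √(58300² + 14500²)) / 14500 = 58033 × (58300 + 60076.1) / 14500 ≈ 473774 mm.
Then N = f²/(c·h) = 267² / (0.06 × 473774) = 71289 / 28426 ≈ 2.51.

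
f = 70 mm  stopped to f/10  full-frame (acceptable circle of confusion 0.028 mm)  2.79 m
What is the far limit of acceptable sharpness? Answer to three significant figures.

3.30 m

Hyperfocal distance H = f²/(N·c) + f = 70²/(10 × 0.028) + 70 = 4900/0.28 + 70 ≈ 17570.0 mm ≈ 17.57 m.
Far limit Df = s·(H − f)/(H − s) = 2790 × (17570.0 − 70) / (17570.0 − 2790) = 2790 × 17500.0 / 14780.0 ≈ 3303.5 mm ≈ 3.30 m.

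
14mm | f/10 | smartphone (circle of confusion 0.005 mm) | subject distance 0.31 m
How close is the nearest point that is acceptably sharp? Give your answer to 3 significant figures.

Hyperfocal distance H = f²/(N·c) + f = 14²/(10 × 0.005) + 14 = 196/0.05 + 14 ≈ 3934.0 mm ≈ 3.934 m.
Near limit Dn = s·(H − f)/(H + s − 2f) = 310 × (3934.0 − 14) / (3934.0 + 310 − 2 × 14) = 310 × 3920.0 / 4216.0 ≈ 288.24 mm.

288 mm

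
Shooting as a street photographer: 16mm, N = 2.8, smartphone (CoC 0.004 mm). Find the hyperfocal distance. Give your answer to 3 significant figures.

Hyperfocal distance H = f²/(N·c) + f = 16²/(2.8 × 0.004) + 16 = 256/0.0112 + 16 ≈ 22873.1 mm ≈ 22.9 m.

22.9 m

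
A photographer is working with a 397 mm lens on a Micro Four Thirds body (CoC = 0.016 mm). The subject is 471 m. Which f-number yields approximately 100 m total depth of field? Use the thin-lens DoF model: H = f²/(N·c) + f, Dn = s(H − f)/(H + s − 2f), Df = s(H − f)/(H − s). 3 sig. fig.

f/2.20

Write h = H − f = f²/(N·c). The thin-lens limits are Dn = s·h/(h + (s−f)) and Df = s·h/(h − (s−f)), so DoF = Df − Dn = 2·s·(s−f)·h / (h² − (s−f)²).
That is a quadratic in h: DoF·h² − 2·s·(s−f)·h − DoF·(s−f)² = 0 ⇒ h = (s−f)·(s + √(s² + DoF²)) / DoF = 470603 × (471000 + √(471000² + 100000²)) / 100000 = 470603 × (471000 + 481499) / 100000 ≈ 4482487 mm.
Then N = f²/(c·h) = 397² / (0.016 × 4482487) = 157609 / 71720 ≈ 2.20.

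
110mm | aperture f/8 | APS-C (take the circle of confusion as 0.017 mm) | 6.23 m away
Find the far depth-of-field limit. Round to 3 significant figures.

6.69 m

Hyperfocal distance H = f²/(N·c) + f = 110²/(8 × 0.017) + 110 = 12100/0.136 + 110 ≈ 89080.6 mm ≈ 89.08 m.
Far limit Df = s·(H − f)/(H − s) = 6230 × (89080.6 − 110) / (89080.6 − 6230) = 6230 × 88970.6 / 82850.6 ≈ 6690.2 mm ≈ 6.69 m.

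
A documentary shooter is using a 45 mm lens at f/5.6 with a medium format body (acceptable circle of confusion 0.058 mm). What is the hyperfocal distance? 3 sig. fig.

6.28 m

Hyperfocal distance H = f²/(N·c) + f = 45²/(5.6 × 0.058) + 45 = 2025/0.3248 + 45 ≈ 6279.6 mm ≈ 6.28 m.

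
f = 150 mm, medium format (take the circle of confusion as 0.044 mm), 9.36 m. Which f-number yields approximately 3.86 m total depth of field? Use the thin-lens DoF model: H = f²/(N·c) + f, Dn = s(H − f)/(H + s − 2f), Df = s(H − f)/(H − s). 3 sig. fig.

f/11

Write h = H − f = f²/(N·c). The thin-lens limits are Dn = s·h/(h + (s−f)) and Df = s·h/(h − (s−f)), so DoF = Df − Dn = 2·s·(s−f)·h / (h² − (s−f)²).
That is a quadratic in h: DoF·h² − 2·s·(s−f)·h − DoF·(s−f)² = 0 ⇒ h = (s−f)·(s + √(s² + DoF²)) / DoF = 9210 × (9360 + √(9360² + 3860²)) / 3860 = 9210 × (9360 + 10124.7) / 3860 ≈ 46491 mm.
Then N = f²/(c·h) = 150² / (0.044 × 46491) = 22500 / 2045.6 ≈ 11.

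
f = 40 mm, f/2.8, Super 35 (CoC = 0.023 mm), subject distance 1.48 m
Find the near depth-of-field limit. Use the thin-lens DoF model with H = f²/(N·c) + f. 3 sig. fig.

1.40 m

Hyperfocal distance H = f²/(N·c) + f = 40²/(2.8 × 0.023) + 40 = 1600/0.0644 + 40 ≈ 24884.7 mm ≈ 24.88 m.
Near limit Dn = s·(H − f)/(H + s − 2f) = 1480 × (24884.7 − 40) / (24884.7 + 1480 − 2 × 40) = 1480 × 24844.7 / 26284.7 ≈ 1398.9 mm ≈ 1.40 m.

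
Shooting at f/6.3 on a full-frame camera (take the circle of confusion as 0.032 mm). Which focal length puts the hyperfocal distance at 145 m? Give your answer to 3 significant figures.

From H = f²/(N·c) + f, with f ≪ H: f ≈ √(H·N·c) = √(145000 × 6.3 × 0.032) = √29232 ≈ 171.0 mm.
The +f correction barely moves this — solving exactly, f² + N·c·f − N·c·H = 0 ⇒ f = (−N·c + √((N·c)² + 4·N·c·H))/2 = (−0.2016 + √116928)/2 ≈ 170.87 mm, so f ≈ 171 mm.

171 mm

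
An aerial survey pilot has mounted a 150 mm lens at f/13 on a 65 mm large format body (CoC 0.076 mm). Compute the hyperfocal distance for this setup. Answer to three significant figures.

Hyperfocal distance H = f²/(N·c) + f = 150²/(13 × 0.076) + 150 = 22500/0.988 + 150 ≈ 22923.3 mm ≈ 22.9 m.

22.9 m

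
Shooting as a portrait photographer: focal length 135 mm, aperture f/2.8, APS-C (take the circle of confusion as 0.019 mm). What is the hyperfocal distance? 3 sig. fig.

Hyperfocal distance H = f²/(N·c) + f = 135²/(2.8 × 0.019) + 135 = 18225/0.0532 + 135 ≈ 342710.2 mm ≈ 343 m.

343 m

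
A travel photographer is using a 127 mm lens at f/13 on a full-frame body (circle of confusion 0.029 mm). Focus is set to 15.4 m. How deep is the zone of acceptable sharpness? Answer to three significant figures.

Hyperfocal distance H = f²/(N·c) + f = 127²/(13 × 0.029) + 127 = 16129/0.377 + 127 ≈ 42909.5 mm ≈ 42.91 m.
Near limit Dn = s·(H − f)/(H + s − 2f) = 15400 × (42909.5 − 127) / (42909.5 + 15400 − 2 × 127) = 15400 × 42782.5 / 58055.5 ≈ 11349 mm.
Far limit Df = s·(H − f)/(H − s) = 15400 × (42909.5 − 127) / (42909.5 − 15400) = 15400 × 42782.5 / 27509.5 ≈ 23950 mm.
Depth of field = Df − Dn = 23950 − 11349 ≈ 12601 mm ≈ 12.6 m.

12.6 m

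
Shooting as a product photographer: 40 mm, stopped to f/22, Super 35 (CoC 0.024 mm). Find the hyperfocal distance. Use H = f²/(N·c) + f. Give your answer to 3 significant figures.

3.07 m

Hyperfocal distance H = f²/(N·c) + f = 40²/(22 × 0.024) + 40 = 1600/0.528 + 40 ≈ 3070.3 mm ≈ 3.07 m.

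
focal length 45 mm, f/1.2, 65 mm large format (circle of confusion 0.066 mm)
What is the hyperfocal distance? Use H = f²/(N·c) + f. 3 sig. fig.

25.6 m

Hyperfocal distance H = f²/(N·c) + f = 45²/(1.2 × 0.066) + 45 = 2025/0.0792 + 45 ≈ 25613.2 mm ≈ 25.6 m.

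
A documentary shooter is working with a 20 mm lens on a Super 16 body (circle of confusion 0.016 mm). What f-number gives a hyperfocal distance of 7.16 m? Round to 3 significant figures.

Rearrange H = f²/(N·c) + f for N: N = f² / ((H − f)·c).
N = 20² / ((7160 − 20) × 0.016) = 400 / 114.2 ≈ 3.50.

f/3.50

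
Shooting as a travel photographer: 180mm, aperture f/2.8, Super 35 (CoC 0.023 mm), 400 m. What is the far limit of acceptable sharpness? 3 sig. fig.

Hyperfocal distance H = f²/(N·c) + f = 180²/(2.8 × 0.023) + 180 = 32400/0.0644 + 180 ≈ 503285.6 mm ≈ 503.3 m.
Far limit Df = s·(H − f)/(H − s) = 400000 × (503285.6 − 180) / (503285.6 − 400000) = 400000 × 503105.6 / 103285.6 ≈ 1948406 mm ≈ 1950 m.

1950 m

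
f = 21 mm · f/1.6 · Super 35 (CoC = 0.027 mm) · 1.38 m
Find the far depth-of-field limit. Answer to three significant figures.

Hyperfocal distance H = f²/(N·c) + f = 21²/(1.6 × 0.027) + 21 = 441/0.0432 + 21 ≈ 10229.3 mm ≈ 10.23 m.
Far limit Df = s·(H − f)/(H − s) = 1380 × (10229.3 − 21) / (10229.3 − 1380) = 1380 × 10208.3 / 8849.3 ≈ 1591.9 mm ≈ 1.59 m.

1.59 m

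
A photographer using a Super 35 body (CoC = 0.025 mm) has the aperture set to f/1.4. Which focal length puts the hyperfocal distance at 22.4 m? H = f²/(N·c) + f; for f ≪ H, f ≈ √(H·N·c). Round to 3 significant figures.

From H = f²/(N·c) + f, with f ≪ H: f ≈ √(H·N·c) = √(22400 × 1.4 × 0.025) = √784.00 ≈ 28.00 mm.
The +f correction barely moves this — solving exactly, f² + N·c·f − N·c·H = 0 ⇒ f = (−N·c + √((N·c)² + 4·N·c·H))/2 = (−0.035 + √3136.0)/2 ≈ 27.983 mm, so f ≈ 28.0 mm.

28.0 mm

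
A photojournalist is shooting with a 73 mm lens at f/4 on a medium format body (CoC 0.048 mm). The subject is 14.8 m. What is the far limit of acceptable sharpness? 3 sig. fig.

Hyperfocal distance H = f²/(N·c) + f = 73²/(4 × 0.048) + 73 = 5329/0.192 + 73 ≈ 27828.2 mm ≈ 27.83 m.
Far limit Df = s·(H − f)/(H − s) = 14800 × (27828.2 − 73) / (27828.2 − 14800) = 14800 × 27755.2 / 13028.2 ≈ 31530 mm ≈ 31.5 m.

31.5 m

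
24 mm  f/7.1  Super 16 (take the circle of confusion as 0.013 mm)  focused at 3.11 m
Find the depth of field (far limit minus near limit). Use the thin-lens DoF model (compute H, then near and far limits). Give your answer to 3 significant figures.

4.07 m

Hyperfocal distance H = f²/(N·c) + f = 24²/(7.1 × 0.013) + 24 = 576/0.0923 + 24 ≈ 6264.5 mm ≈ 6.265 m.
Near limit Dn = s·(H − f)/(H + s − 2f) = 3110 × (6264.5 − 24) / (6264.5 + 3110 − 2 × 24) = 3110 × 6240.5 / 9326.5 ≈ 2080.9 mm.
Far limit Df = s·(H − f)/(H − s) = 3110 × (6264.5 − 24) / (6264.5 − 3110) = 3110 × 6240.5 / 3154.5 ≈ 6152.4 mm.
Depth of field = Df − Dn = 6152.4 − 2080.9 ≈ 4071.5 mm ≈ 4.07 m.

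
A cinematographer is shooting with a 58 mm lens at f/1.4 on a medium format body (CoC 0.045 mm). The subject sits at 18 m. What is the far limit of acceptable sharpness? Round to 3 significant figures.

Hyperfocal distance H = f²/(N·c) + f = 58²/(1.4 × 0.045) + 58 = 3364/0.063 + 58 ≈ 53454.8 mm ≈ 53.45 m.
Far limit Df = s·(H − f)/(H − s) = 18000 × (53454.8 − 58) / (53454.8 − 18000) = 18000 × 53396.8 / 35454.8 ≈ 27109 mm ≈ 27.1 m.

27.1 m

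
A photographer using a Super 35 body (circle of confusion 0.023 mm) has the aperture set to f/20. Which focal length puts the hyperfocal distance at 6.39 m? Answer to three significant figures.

From H = f²/(N·c) + f, with f ≪ H: f ≈ √(H·N·c) = √(6390 × 20 × 0.023) = √2939.4 ≈ 54.22 mm.
Exact: f² + N·c·f − N·c·H = 0 ⇒ f = (−N·c + √((N·c)² + 4·N·c·H))/2 = (−0.46 + √11758)/2 ≈ 53.987 mm ≈ 54.0 mm.

54.0 mm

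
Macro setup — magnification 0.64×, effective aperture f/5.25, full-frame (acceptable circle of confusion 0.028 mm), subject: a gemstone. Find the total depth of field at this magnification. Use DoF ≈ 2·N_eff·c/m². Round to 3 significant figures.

At magnification m, DoF ≈ 2·N_eff·c/m² = 2 × 5.25 × 0.028 / 0.64² = 0.294 / 0.4096 ≈ 0.718 mm.

0.718 mm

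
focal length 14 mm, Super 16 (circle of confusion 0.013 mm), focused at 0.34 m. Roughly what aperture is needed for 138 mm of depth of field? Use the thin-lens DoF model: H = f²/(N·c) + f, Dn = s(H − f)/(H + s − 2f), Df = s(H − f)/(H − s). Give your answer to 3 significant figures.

f/9.03

Write h = H − f = f²/(N·c). The thin-lens limits are Dn = s·h/(h + (s−f)) and Df = s·h/(h − (s−f)), so DoF = Df − Dn = 2·s·(s−f)·h / (h² − (s−f)²).
That is a quadratic in h: DoF·h² − 2·s·(s−f)·h − DoF·(s−f)² = 0 ⇒ h = (s−f)·(s + √(s² + DoF²)) / DoF = 326 × (340 + √(340² + 138²)) / 138 = 326 × (340 + 366.939) / 138 ≈ 1670.0 mm.
Then N = f²/(c·h) = 14² / (0.013 × 1670.0) = 196 / 21.710 ≈ 9.03.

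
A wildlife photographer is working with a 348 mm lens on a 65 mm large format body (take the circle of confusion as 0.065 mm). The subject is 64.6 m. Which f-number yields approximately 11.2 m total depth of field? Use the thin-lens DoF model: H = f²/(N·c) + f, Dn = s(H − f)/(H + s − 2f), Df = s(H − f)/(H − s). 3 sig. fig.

f/2.50

Write h = H − f = f²/(N·c). The thin-lens limits are Dn = s·h/(h + (s−f)) and Df = s·h/(h − (s−f)), so DoF = Df − Dn = 2·s·(s−f)·h / (h² − (s−f)²).
That is a quadratic in h: DoF·h² − 2·s·(s−f)·h − DoF·(s−f)² = 0 ⇒ h = (s−f)·(s + √(s² + DoF²)) / DoF = 64252 × (64600 + √(64600² + 11200²)) / 11200 = 64252 × (64600 + 65563.7) / 11200 ≈ 746721 mm.
Then N = f²/(c·h) = 348² / (0.065 × 746721) = 121104 / 48537 ≈ 2.50.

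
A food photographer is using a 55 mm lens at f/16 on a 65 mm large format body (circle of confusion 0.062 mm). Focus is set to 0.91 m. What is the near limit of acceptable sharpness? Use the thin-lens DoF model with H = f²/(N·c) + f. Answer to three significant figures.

0.711 m

Hyperfocal distance H = f²/(N·c) + f = 55²/(16 × 0.062) + 55 = 3025/0.992 + 55 ≈ 3104.4 mm ≈ 3.104 m.
Near limit Dn = s·(H − f)/(H + s − 2f) = 910 × (3104.4 − 55) / (3104.4 + 910 − 2 × 55) = 910 × 3049.4 / 3904.4 ≈ 710.72 mm ≈ 0.711 m.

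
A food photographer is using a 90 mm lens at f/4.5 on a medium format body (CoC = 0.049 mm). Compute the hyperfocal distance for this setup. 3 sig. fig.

Hyperfocal distance H = f²/(N·c) + f = 90²/(4.5 × 0.049) + 90 = 8100/0.2205 + 90 ≈ 36824.7 mm ≈ 36.8 m.

36.8 m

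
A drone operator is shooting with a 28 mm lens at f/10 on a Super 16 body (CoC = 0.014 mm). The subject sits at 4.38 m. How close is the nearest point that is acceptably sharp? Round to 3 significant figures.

2.46 m

Hyperfocal distance H = f²/(N·c) + f = 28²/(10 × 0.014) + 28 = 784/0.14 + 28 ≈ 5628.0 mm ≈ 5.628 m.
Near limit Dn = s·(H − f)/(H + s − 2f) = 4380 × (5628.0 − 28) / (5628.0 + 4380 − 2 × 28) = 4380 × 5600.0 / 9952.0 ≈ 2464.6 mm ≈ 2.46 m.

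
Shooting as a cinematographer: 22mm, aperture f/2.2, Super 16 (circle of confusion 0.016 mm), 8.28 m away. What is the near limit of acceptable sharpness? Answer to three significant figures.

5.17 m

Hyperfocal distance H = f²/(N·c) + f = 22²/(2.2 × 0.016) + 22 = 484/0.0352 + 22 ≈ 13772.0 mm ≈ 13.77 m.
Near limit Dn = s·(H − f)/(H + s − 2f) = 8280 × (13772.0 − 22) / (13772.0 + 8280 − 2 × 22) = 8280 × 13750.0 / 22008.0 ≈ 5173.1 mm ≈ 5.17 m.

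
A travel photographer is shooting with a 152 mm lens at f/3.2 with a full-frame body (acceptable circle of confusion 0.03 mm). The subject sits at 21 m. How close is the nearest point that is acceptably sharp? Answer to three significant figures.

19.3 m

Hyperfocal distance H = f²/(N·c) + f = 152²/(3.2 × 0.03) + 152 = 23104/0.096 + 152 ≈ 240818.7 mm ≈ 240.8 m.
Near limit Dn = s·(H − f)/(H + s − 2f) = 21000 × (240818.7 − 152) / (240818.7 + 21000 − 2 × 152) = 21000 × 240666.7 / 261514.7 ≈ 19326 mm ≈ 19.3 m.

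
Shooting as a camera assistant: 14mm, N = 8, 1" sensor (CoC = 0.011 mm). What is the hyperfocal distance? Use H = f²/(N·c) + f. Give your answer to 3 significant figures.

Hyperfocal distance H = f²/(N·c) + f = 14²/(8 × 0.011) + 14 = 196/0.088 + 14 ≈ 2241.3 mm ≈ 2.24 m.

2.24 m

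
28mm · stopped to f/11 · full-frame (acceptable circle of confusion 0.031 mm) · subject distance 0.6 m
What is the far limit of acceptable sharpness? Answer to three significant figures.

0.799 m

Hyperfocal distance H = f²/(N·c) + f = 28²/(11 × 0.031) + 28 = 784/0.341 + 28 ≈ 2327.1 mm ≈ 2.327 m.
Far limit Df = s·(H − f)/(H − s) = 600 × (2327.1 − 28) / (2327.1 − 600) = 600 × 2299.1 / 1727.1 ≈ 798.71 mm ≈ 0.799 m.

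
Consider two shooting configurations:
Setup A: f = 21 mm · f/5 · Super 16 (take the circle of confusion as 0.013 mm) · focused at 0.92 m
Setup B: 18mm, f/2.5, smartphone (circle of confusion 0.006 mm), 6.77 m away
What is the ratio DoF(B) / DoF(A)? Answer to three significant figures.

18.9

Setup A: H = 21²/(5×0.013) + 21 ≈ 6805.6 mm; DoF = Df − Dn = 1060.53 − 812.36 ≈ 248.17 mm.
Setup B: H = 18²/(2.5×0.006) + 18 ≈ 21618.0 mm; DoF = Df − Dn = 9848.6 − 5157.7 ≈ 4690.9 mm.
Ratio = 4690.9 / 248.17 ≈ 18.9.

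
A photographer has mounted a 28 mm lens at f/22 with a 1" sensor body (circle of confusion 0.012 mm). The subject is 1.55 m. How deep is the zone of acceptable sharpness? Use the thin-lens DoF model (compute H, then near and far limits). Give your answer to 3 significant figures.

Hyperfocal distance H = f²/(N·c) + f = 28²/(22 × 0.012) + 28 = 784/0.264 + 28 ≈ 2997.7 mm ≈ 2.998 m.
Near limit Dn = s·(H − f)/(H + s − 2f) = 1550 × (2997.7 − 28) / (2997.7 + 1550 − 2 × 28) = 1550 × 2969.7 / 4491.7 ≈ 1024.8 mm.
Far limit Df = s·(H − f)/(H − s) = 1550 × (2997.7 − 28) / (2997.7 − 1550) = 1550 × 2969.7 / 1447.7 ≈ 3179.6 mm.
Depth of field = Df − Dn = 3179.6 − 1024.8 ≈ 2154.8 mm ≈ 2.15 m.

2.15 m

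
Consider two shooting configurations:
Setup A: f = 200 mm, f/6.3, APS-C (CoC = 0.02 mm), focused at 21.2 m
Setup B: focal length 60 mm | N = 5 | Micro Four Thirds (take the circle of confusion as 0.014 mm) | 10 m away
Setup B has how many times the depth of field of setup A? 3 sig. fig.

Setup A: H = 200²/(6.3×0.02) + 200 ≈ 317660.3 mm; DoF = Df − Dn = 22701.7 − 19884.6 ≈ 2817.1 mm.
Setup B: H = 60²/(5×0.014) + 60 ≈ 51488.6 mm; DoF = Df − Dn = 12395.8 − 8380.3 ≈ 4015.5 mm.
Ratio = 4015.5 / 2817.1 ≈ 1.43.

1.43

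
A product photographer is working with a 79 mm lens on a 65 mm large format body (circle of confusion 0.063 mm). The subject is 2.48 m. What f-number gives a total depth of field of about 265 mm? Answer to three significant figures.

f/2.20

Write h = H − f = f²/(N·c). The thin-lens limits are Dn = s·h/(h + (s−f)) and Df = s·h/(h − (s−f)), so DoF = Df − Dn = 2·s·(s−f)·h / (h² − (s−f)²).
That is a quadratic in h: DoF·h² − 2·s·(s−f)·h − DoF·(s−f)² = 0 ⇒ h = (s−f)·(s + √(s² + DoF²)) / DoF = 2401 × (2480 + √(2480² + 265²)) / 265 = 2401 × (2480 + 2494.12) / 265 ≈ 45067 mm.
Then N = f²/(c·h) = 79² / (0.063 × 45067) = 6241 / 2839.2 ≈ 2.20.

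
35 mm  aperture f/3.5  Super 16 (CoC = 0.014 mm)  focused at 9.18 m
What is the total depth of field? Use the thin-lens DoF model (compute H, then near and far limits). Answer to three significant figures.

Hyperfocal distance H = f²/(N·c) + f = 35²/(3.5 × 0.014) + 35 = 1225/0.049 + 35 ≈ 25035.0 mm ≈ 25.04 m.
Near limit Dn = s·(H − f)/(H + s − 2f) = 9180 × (25035.0 − 35) / (25035.0 + 9180 − 2 × 35) = 9180 × 25000.0 / 34145.0 ≈ 6721.3 mm.
Far limit Df = s·(H − f)/(H − s) = 9180 × (25035.0 − 35) / (25035.0 − 9180) = 9180 × 25000.0 / 15855.0 ≈ 14474.9 mm.
Depth of field = Df − Dn = 14474.9 − 6721.3 ≈ 7753.6 mm ≈ 7.75 m.

7.75 m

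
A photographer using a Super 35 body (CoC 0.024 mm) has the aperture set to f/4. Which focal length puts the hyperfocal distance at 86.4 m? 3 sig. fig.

91.0 mm

From H = f²/(N·c) + f, with f ≪ H: f ≈ √(H·N·c) = √(86400 × 4 × 0.024) = √8294.4 ≈ 91.07 mm.
Exact: f² + N·c·f − N·c·H = 0 ⇒ f = (−N·c + √((N·c)² + 4·N·c·H))/2 = (−0.096 + √33178)/2 ≈ 91.026 mm ≈ 91.0 mm.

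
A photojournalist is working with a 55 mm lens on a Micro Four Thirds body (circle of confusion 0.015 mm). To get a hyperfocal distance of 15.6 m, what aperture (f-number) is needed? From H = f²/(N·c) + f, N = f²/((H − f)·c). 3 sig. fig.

Rearrange H = f²/(N·c) + f for N: N = f² / ((H − f)·c).
N = 55² / ((15600 − 55) × 0.015) = 3025 / 233.2 ≈ 13.

f/13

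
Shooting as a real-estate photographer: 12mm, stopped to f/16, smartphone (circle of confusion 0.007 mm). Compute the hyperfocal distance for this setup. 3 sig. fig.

Hyperfocal distance H = f²/(N·c) + f = 12²/(16 × 0.007) + 12 = 144/0.112 + 12 ≈ 1297.7 mm ≈ 1.30 m.

1.30 m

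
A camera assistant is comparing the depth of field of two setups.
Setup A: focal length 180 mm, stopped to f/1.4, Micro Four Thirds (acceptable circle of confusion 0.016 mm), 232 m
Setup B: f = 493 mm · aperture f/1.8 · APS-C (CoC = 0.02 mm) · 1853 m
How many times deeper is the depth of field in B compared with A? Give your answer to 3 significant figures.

Setup A: H = 180²/(1.4×0.016) + 180 ≈ 1446608.6 mm; DoF = Df − Dn = 276279 − 199953 ≈ 76326 mm.
Setup B: H = 493²/(1.8×0.02) + 493 ≈ 6751854.1 mm; DoF = Df − Dn = 2553714 − 1454029 ≈ 1099685 mm.
Ratio = 1099685 / 76326 ≈ 14.4.

14.4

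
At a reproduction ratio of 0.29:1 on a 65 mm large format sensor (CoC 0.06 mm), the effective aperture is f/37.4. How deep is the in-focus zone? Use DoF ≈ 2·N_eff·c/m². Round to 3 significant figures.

53.4 mm

At magnification m, DoF ≈ 2·N_eff·c/m² = 2 × 37.4 × 0.06 / 0.29² = 4.488 / 0.0841 ≈ 53.4 mm.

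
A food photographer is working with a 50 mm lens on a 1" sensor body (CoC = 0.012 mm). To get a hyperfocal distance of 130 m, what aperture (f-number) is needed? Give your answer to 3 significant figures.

Rearrange H = f²/(N·c) + f for N: N = f² / ((H − f)·c).
N = 50² / ((130000 − 50) × 0.012) = 2500 / 1559 ≈ 1.60.

f/1.60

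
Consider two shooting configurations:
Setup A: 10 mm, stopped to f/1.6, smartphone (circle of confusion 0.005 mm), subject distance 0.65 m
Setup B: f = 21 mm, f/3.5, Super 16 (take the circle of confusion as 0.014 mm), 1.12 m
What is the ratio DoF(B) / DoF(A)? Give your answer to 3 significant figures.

4.16

Setup A: H = 10²/(1.6×0.005) + 10 ≈ 12510.0 mm; DoF = Df − Dn = 685.076 − 618.341 ≈ 66.735 mm.
Setup B: H = 21²/(3.5×0.014) + 21 ≈ 9021.0 mm; DoF = Df − Dn = 1275.79 − 998.12 ≈ 277.67 mm.
Ratio = 277.67 / 66.735 ≈ 4.16.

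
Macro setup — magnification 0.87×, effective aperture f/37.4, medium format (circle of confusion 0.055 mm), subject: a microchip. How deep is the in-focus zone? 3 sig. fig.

At magnification m, DoF ≈ 2·N_eff·c/m² = 2 × 37.4 × 0.055 / 0.87² = 4.114 / 0.7569 ≈ 5.44 mm.

5.44 mm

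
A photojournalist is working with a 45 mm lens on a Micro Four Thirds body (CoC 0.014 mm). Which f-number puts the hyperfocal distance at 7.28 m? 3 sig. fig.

f/20

Rearrange H = f²/(N·c) + f for N: N = f² / ((H − f)·c).
N = 45² / ((7280 − 45) × 0.014) = 2025 / 101.3 ≈ 20.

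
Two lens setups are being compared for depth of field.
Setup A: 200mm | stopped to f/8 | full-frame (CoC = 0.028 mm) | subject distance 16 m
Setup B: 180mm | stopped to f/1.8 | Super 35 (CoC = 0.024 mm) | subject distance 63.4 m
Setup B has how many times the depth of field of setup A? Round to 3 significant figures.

3.77

Setup A: H = 200²/(8×0.028) + 200 ≈ 178771.4 mm; DoF = Df − Dn = 17553.1 − 14699.4 ≈ 2853.7 mm.
Setup B: H = 180²/(1.8×0.024) + 180 ≈ 750180.0 mm; DoF = Df − Dn = 69236 − 58471 ≈ 10765 mm.
Ratio = 10765 / 2853.7 ≈ 3.77.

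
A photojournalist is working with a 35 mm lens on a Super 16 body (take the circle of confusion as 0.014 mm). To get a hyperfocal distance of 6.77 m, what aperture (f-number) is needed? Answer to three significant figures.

Rearrange H = f²/(N·c) + f for N: N = f² / ((H − f)·c).
N = 35² / ((6770 − 35) × 0.014) = 1225 / 94.29 ≈ 13.

f/13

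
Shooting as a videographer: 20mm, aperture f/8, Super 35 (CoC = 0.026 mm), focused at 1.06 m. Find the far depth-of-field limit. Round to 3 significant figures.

2.31 m

Hyperfocal distance H = f²/(N·c) + f = 20²/(8 × 0.026) + 20 = 400/0.208 + 20 ≈ 1943.1 mm ≈ 1.943 m.
Far limit Df = s·(H − f)/(H − s) = 1060 × (1943.1 − 20) / (1943.1 − 1060) = 1060 × 1923.1 / 883.1 ≈ 2308.4 mm ≈ 2.31 m.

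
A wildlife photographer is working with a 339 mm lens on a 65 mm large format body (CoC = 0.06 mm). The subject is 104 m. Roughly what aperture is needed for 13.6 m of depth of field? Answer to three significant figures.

f/1.20

Write h = H − f = f²/(N·c). The thin-lens limits are Dn = s·h/(h + (s−f)) and Df = s·h/(h − (s−f)), so DoF = Df − Dn = 2·s·(s−f)·h / (h² − (s−f)²).
That is a quadratic in h: DoF·h² − 2·s·(s−f)·h − DoF·(s−f)² = 0 ⇒ h = (s−f)·(s + √(s² + DoF²)) / DoF = 103661 × (104000 + √(104000² + 13600²)) / 13600 = 103661 × (104000 + 104885) / 13600 ≈ 1592153 mm.
Then N = f²/(c·h) = 339² / (0.06 × 1592153) = 114921 / 95529 ≈ 1.20.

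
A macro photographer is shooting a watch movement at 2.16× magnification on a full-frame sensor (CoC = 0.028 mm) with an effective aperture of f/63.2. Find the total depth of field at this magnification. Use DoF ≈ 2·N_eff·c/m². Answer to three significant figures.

At magnification m, DoF ≈ 2·N_eff·c/m² = 2 × 63.2 × 0.028 / 2.16² = 3.539 / 4.666 ≈ 0.759 mm.

0.759 mm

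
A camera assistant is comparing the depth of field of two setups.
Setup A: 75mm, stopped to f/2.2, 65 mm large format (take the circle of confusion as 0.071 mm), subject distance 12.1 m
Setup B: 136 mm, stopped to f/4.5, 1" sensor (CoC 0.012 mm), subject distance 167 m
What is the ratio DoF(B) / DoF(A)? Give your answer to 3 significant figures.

Setup A: H = 75²/(2.2×0.071) + 75 ≈ 36086.5 mm; DoF = Df − Dn = 18166.0 − 9071.0 ≈ 9095.0 mm.
Setup B: H = 136²/(4.5×0.012) + 136 ≈ 342654.5 mm; DoF = Df − Dn = 325643 − 112294 ≈ 213349 mm.
Ratio = 213349 / 9095.0 ≈ 23.5.

23.5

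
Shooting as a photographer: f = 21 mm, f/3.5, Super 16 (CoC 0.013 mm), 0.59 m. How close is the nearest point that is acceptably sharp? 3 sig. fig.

0.557 m

Hyperfocal distance H = f²/(N·c) + f = 21²/(3.5 × 0.013) + 21 = 441/0.0455 + 21 ≈ 9713.3 mm ≈ 9.713 m.
Near limit Dn = s·(H − f)/(H + s − 2f) = 590 × (9713.3 − 21) / (9713.3 + 590 − 2 × 21) = 590 × 9692.3 / 10261.3 ≈ 557.28 mm ≈ 0.557 m.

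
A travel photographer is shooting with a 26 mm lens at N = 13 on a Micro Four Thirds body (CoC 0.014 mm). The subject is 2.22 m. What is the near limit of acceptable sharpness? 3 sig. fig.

Hyperfocal distance H = f²/(N·c) + f = 26²/(13 × 0.014) + 26 = 676/0.182 + 26 ≈ 3740.3 mm ≈ 3.740 m.
Near limit Dn = s·(H − f)/(H + s − 2f) = 2220 × (3740.3 − 26) / (3740.3 + 2220 − 2 × 26) = 2220 × 3714.3 / 5908.3 ≈ 1395.6 mm ≈ 1.40 m.

1.40 m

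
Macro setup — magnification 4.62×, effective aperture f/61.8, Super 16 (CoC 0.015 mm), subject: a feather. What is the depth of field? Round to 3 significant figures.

0.0869 mm

At magnification m, DoF ≈ 2·N_eff·c/m² = 2 × 61.8 × 0.015 / 4.62² = 1.854 / 21.34 ≈ 0.0869 mm.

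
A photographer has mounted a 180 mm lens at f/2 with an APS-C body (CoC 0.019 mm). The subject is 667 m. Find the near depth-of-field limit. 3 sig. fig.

Hyperfocal distance H = f²/(N·c) + f = 180²/(2 × 0.019) + 180 = 32400/0.038 + 180 ≈ 852811.6 mm ≈ 852.8 m.
Near limit Dn = s·(H − f)/(H + s − 2f) = 667000 × (852811.6 − 180) / (852811.6 + 667000 − 2 × 180) = 667000 × 852631.6 / 1519451.6 ≈ 374283 mm ≈ 374 m.

374 m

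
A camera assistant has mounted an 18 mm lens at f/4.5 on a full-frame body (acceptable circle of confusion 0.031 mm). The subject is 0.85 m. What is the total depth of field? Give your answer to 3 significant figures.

0.699 m

Hyperfocal distance H = f²/(N·c) + f = 18²/(4.5 × 0.031) + 18 = 324/0.1395 + 18 ≈ 2340.6 mm ≈ 2.341 m.
Near limit Dn = s·(H − f)/(H + s − 2f) = 850 × (2340.6 − 18) / (2340.6 + 850 − 2 × 18) = 850 × 2322.6 / 3154.6 ≈ 625.82 mm.
Far limit Df = s·(H − f)/(H − s) = 850 × (2340.6 − 18) / (2340.6 − 850) = 850 × 2322.6 / 1490.6 ≈ 1324.45 mm.
Depth of field = Df − Dn = 1324.45 − 625.82 ≈ 698.63 mm ≈ 0.699 m.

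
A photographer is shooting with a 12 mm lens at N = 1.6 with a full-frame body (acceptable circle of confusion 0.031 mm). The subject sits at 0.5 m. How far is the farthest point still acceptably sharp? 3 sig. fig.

Hyperfocal distance H = f²/(N·c) + f = 12²/(1.6 × 0.031) + 12 = 144/0.0496 + 12 ≈ 2915.2 mm ≈ 2.915 m.
Far limit Df = s·(H − f)/(H − s) = 500 × (2915.2 − 12) / (2915.2 − 500) = 500 × 2903.2 / 2415.2 ≈ 601.03 mm ≈ 0.601 m.

0.601 m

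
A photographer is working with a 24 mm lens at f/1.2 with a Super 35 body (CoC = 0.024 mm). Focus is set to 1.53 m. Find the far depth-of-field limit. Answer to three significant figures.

Hyperfocal distance H = f²/(N·c) + f = 24²/(1.2 × 0.024) + 24 = 576/0.0288 + 24 ≈ 20024.0 mm ≈ 20.02 m.
Far limit Df = s·(H − f)/(H − s) = 1530 × (20024.0 − 24) / (20024.0 − 1530) = 1530 × 20000.0 / 18494.0 ≈ 1654.6 mm ≈ 1.65 m.

1.65 m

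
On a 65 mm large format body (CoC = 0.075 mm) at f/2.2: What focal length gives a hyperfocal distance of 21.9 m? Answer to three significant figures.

From H = f²/(N·c) + f, with f ≪ H: f ≈ √(H·N·c) = √(21900 × 2.2 × 0.075) = √3613.5 ≈ 60.11 mm.
Exact: f² + N·c·f − N·c·H = 0 ⇒ f = (−N·c + √((N·c)² + 4·N·c·H))/2 = (−0.165 + √14454)/2 ≈ 60.030 mm ≈ 60.0 mm.

60.0 mm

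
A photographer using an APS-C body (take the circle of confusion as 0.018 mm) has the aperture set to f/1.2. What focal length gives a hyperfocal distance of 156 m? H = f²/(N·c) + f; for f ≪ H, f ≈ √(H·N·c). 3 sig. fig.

From H = f²/(N·c) + f, with f ≪ H: f ≈ √(H·N·c) = √(156000 × 1.2 × 0.018) = √3369.6 ≈ 58.05 mm.
Exact: f² + N·c·f − N·c·H = 0 ⇒ f = (−N·c + √((N·c)² + 4·N·c·H))/2 = (−0.0216 + √13478)/2 ≈ 58.037 mm ≈ 58.0 mm.

58.0 mm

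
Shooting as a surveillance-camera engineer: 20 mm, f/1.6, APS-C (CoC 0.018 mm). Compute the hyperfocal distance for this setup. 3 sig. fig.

13.9 m

Hyperfocal distance H = f²/(N·c) + f = 20²/(1.6 × 0.018) + 20 = 400/0.0288 + 20 ≈ 13908.9 mm ≈ 13.9 m.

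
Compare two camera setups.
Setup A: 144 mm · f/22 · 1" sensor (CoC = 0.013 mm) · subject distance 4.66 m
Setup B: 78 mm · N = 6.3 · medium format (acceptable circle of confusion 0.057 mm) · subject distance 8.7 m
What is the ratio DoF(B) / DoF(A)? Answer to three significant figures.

Setup A: H = 144²/(22×0.013) + 144 ≈ 72647.5 mm; DoF = Df − Dn = 4969.54 − 4386.76 ≈ 582.78 mm.
Setup B: H = 78²/(6.3×0.057) + 78 ≈ 17020.4 mm; DoF = Df − Dn = 17715 − 5766 ≈ 11949 mm.
Ratio = 11949 / 582.78 ≈ 20.5.

20.5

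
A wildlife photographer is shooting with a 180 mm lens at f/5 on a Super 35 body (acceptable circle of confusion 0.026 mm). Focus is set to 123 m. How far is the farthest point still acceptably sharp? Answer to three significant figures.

Hyperfocal distance H = f²/(N·c) + f = 180²/(5 × 0.026) + 180 = 32400/0.13 + 180 ≈ 249410.8 mm ≈ 249.4 m.
Far limit Df = s·(H − f)/(H − s) = 123000 × (249410.8 − 180) / (249410.8 − 123000) = 123000 × 249230.8 / 126410.8 ≈ 242506 mm ≈ 243 m.

243 m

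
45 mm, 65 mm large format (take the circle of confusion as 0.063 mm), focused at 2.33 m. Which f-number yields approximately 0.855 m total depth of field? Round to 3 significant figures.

Write h = H − f = f²/(N·c). The thin-lens limits are Dn = s·h/(h + (s−f)) and Df = s·h/(h − (s−f)), so DoF = Df − Dn = 2·s·(s−f)·h / (h² − (s−f)²).
That is a quadratic in h: DoF·h² − 2·s·(s−f)·h − DoF·(s−f)² = 0 ⇒ h = (s−f)·(s + √(s² + DoF²)) / DoF = 2285 × (2330 + √(2330² + 855²)) / 855 = 2285 × (2330 + 2481.92) / 855 ≈ 12860 mm.
Then N = f²/(c·h) = 45² / (0.063 × 12860) = 2025 / 810.18 ≈ 2.50.

f/2.50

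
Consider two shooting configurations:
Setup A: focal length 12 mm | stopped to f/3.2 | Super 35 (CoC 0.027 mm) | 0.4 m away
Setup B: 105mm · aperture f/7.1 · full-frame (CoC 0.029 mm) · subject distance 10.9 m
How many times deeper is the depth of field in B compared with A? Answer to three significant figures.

23.3

Setup A: H = 12²/(3.2×0.027) + 12 ≈ 1678.7 mm; DoF = Df − Dn = 521.38 − 324.46 ≈ 196.92 mm.
Setup B: H = 105²/(7.1×0.029) + 105 ≈ 53650.4 mm; DoF = Df − Dn = 13652.4 − 9071.2 ≈ 4581.2 mm.
Ratio = 4581.2 / 196.92 ≈ 23.3.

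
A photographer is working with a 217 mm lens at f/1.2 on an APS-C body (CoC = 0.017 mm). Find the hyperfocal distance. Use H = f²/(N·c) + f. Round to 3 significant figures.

2310 m

Hyperfocal distance H = f²/(N·c) + f = 217²/(1.2 × 0.017) + 217 = 47089/0.0204 + 217 ≈ 2308501.3 mm ≈ 2310 m.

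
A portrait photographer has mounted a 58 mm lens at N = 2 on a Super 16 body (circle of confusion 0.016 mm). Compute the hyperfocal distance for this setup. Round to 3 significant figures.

Hyperfocal distance H = f²/(N·c) + f = 58²/(2 × 0.016) + 58 = 3364/0.032 + 58 ≈ 105183.0 mm ≈ 105 m.

105 m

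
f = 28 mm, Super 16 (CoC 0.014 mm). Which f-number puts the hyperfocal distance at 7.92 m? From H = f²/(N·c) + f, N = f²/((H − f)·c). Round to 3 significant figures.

f/7.10

Rearrange H = f²/(N·c) + f for N: N = f² / ((H − f)·c).
N = 28² / ((7920 − 28) × 0.014) = 784 / 110.5 ≈ 7.10.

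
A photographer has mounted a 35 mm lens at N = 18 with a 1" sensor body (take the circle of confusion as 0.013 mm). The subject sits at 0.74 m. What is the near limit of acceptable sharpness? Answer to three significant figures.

0.652 m

Hyperfocal distance H = f²/(N·c) + f = 35²/(18 × 0.013) + 35 = 1225/0.234 + 35 ≈ 5270.0 mm ≈ 5.270 m.
Near limit Dn = s·(H − f)/(H + s − 2f) = 740 × (5270.0 − 35) / (5270.0 + 740 − 2 × 35) = 740 × 5235.0 / 5940.0 ≈ 652.17 mm ≈ 0.652 m.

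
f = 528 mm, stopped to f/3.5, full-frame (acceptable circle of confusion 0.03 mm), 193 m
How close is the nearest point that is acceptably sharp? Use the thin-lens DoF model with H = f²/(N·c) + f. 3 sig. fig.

Hyperfocal distance H = f²/(N·c) + f = 528²/(3.5 × 0.03) + 528 = 278784/0.105 + 528 ≈ 2655613.7 mm ≈ 2656 m.
Near limit Dn = s·(H − f)/(H + s − 2f) = 193000 × (2655613.7 − 528) / (2655613.7 + 193000 − 2 × 528) = 193000 × 2655085.7 / 2847557.7 ≈ 179955 mm ≈ 180 m.

180 m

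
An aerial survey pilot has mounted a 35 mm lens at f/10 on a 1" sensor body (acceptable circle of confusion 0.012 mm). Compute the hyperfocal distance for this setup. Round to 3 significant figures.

Hyperfocal distance H = f²/(N·c) + f = 35²/(10 × 0.012) + 35 = 1225/0.12 + 35 ≈ 10243.3 mm ≈ 10.2 m.

10.2 m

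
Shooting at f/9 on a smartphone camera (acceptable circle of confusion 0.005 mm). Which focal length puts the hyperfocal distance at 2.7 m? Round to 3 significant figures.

From H = f²/(N·c) + f, with f ≪ H: f ≈ √(H·N·c) = √(2700 × 9 × 0.005) = √121.50 ≈ 11.02 mm.
The +f correction barely moves this — solving exactly, f² + N·c·f − N·c·H = 0 ⇒ f = (−N·c + √((N·c)² + 4·N·c·H))/2 = (−0.045 + √486.00)/2 ≈ 11.000 mm, so f ≈ 11.0 mm.

11.0 mm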